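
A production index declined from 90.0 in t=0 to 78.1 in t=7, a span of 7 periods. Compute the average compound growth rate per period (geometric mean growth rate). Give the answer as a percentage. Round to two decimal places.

Growth factor = (78.1/90.0)^(1/7) = (0.867778)^(1/7) = 0.979944
Growth rate = 0.979944 − 1 = -0.020056 = -2.0056%

-2.01%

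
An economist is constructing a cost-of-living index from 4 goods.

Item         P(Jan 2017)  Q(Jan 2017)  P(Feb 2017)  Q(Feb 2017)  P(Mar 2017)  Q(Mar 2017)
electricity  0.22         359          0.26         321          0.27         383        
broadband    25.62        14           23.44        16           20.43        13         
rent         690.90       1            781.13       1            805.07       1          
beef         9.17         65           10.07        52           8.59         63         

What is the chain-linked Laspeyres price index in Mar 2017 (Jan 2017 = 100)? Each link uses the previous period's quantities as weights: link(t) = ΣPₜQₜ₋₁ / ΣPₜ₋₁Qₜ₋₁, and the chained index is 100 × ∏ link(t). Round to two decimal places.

101.70

Link Jan 2017→Feb 2017:
ΣP(Feb 2017)Q(Jan 2017) = 0.26×359 + 23.44×14 + 781.13×1 + 10.07×65 = 93.34 + 328.16 + 781.13 + 654.55 = 1857.18
ΣP(Jan 2017)Q(Jan 2017) = 0.22×359 + 25.62×14 + 690.90×1 + 9.17×65 = 78.98 + 358.68 + 690.9 + 596.05 = 1724.61
link = 1857.18/1724.61 = 1.076870
Link Feb 2017→Mar 2017:
ΣP(Mar 2017)Q(Feb 2017) = 0.27×321 + 20.43×16 + 805.07×1 + 8.59×52 = 86.67 + 326.88 + 805.07 + 446.68 = 1665.3
ΣP(Feb 2017)Q(Feb 2017) = 0.26×321 + 23.44×16 + 781.13×1 + 10.07×52 = 83.46 + 375.04 + 781.13 + 523.64 = 1763.27
link = 1665.3/1763.27 = 0.944438
Chained index = 100 × 1.076870 × 0.944438 = 101.7037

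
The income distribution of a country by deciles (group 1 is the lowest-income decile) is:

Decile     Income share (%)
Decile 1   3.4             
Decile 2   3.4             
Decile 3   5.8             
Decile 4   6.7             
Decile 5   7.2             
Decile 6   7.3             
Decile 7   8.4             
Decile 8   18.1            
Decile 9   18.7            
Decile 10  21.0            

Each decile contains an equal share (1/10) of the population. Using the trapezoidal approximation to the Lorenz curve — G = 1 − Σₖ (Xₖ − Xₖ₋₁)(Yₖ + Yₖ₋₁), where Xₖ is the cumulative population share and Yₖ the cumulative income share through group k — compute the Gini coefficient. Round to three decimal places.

Cumulative income shares Yₖ: 0.0340, 0.0680, 0.1260, 0.1930, 0.2650, 0.3380, 0.4220, 0.6030, 0.7900, 1.0000
Σ (Xₖ−Xₖ₋₁)(Yₖ+Yₖ₋₁) = (1/10)(0.0340+0.0000) + (1/10)(0.0680+0.0340) + (1/10)(0.1260+0.0680) + (1/10)(0.1930+0.1260) + (1/10)(0.2650+0.1930) + (1/10)(0.3380+0.2650) + (1/10)(0.4220+0.3380) + (1/10)(0.6030+0.4220) + (1/10)(0.7900+0.6030) + (1/10)(1.0000+0.7900)
  = 0.0034 + 0.0102 + 0.0194 + 0.0319 + 0.0458 + 0.0603 + 0.0760 + 0.1025 + 0.1393 + 0.1790 = 0.6678
G = 1 − 0.6678 = 0.3322

0.332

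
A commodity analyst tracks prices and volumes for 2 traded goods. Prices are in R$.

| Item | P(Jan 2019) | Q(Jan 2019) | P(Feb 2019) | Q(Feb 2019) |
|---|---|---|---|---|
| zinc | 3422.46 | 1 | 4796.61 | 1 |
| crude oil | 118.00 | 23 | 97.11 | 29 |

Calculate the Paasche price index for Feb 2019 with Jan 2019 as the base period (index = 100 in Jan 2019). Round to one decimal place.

111.2

Paasche price index uses current-period quantities as weights.
ΣP(Feb 2019)·Q(Feb 2019) = 4796.61×1 + 97.11×29 = 4796.61 + 2816.19 = 7612.8
ΣP(Jan 2019)·Q(Feb 2019) = 3422.46×1 + 118.00×29 = 3422.46 + 3422 = 6844.46
Index = 7612.8 / 6844.46 × 100 = 111.2257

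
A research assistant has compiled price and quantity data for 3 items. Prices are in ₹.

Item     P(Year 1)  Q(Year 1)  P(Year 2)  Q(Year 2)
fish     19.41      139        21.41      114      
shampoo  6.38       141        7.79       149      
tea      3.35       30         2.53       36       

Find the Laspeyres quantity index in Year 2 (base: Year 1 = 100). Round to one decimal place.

Laspeyres quantity index uses base-period prices as weights.
ΣP(Year 1)·Q(Year 2) = 19.41×114 + 6.38×149 + 3.35×36 = 2212.74 + 950.62 + 120.6 = 3283.96
ΣP(Year 1)·Q(Year 1) = 19.41×139 + 6.38×141 + 3.35×30 = 2697.99 + 899.58 + 100.5 = 3698.07
Index = 3283.96 / 3698.07 × 100 = 88.8020

88.8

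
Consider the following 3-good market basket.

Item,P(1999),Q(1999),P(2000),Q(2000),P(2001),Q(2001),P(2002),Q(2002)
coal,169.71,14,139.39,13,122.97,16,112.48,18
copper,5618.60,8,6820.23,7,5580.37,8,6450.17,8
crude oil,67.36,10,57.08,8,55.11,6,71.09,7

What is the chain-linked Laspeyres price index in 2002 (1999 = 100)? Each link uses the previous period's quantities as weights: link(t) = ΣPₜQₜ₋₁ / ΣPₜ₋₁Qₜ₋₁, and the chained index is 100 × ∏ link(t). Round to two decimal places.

Link 1999→2000:
ΣP(2000)Q(1999) = 139.39×14 + 6820.23×8 + 57.08×10 = 1951.46 + 54561.84 + 570.8 = 57084.1
ΣP(1999)Q(1999) = 169.71×14 + 5618.60×8 + 67.36×10 = 2375.94 + 44948.8 + 673.6 = 47998.34
link = 57084.1/47998.34 = 1.189293
Link 2000→2001:
ΣP(2001)Q(2000) = 122.97×13 + 5580.37×7 + 55.11×8 = 1598.61 + 39062.59 + 440.88 = 41102.08
ΣP(2000)Q(2000) = 139.39×13 + 6820.23×7 + 57.08×8 = 1812.07 + 47741.61 + 456.64 = 50010.32
link = 41102.08/50010.32 = 0.821872
Link 2001→2002:
ΣP(2002)Q(2001) = 112.48×16 + 6450.17×8 + 71.09×6 = 1799.68 + 51601.36 + 426.54 = 53827.58
ΣP(2001)Q(2001) = 122.97×16 + 5580.37×8 + 55.11×6 = 1967.52 + 44642.96 + 330.66 = 46941.14
link = 53827.58/46941.14 = 1.146704
Chained index = 100 × 1.189293 × 0.821872 × 1.146704 = 112.0842

112.08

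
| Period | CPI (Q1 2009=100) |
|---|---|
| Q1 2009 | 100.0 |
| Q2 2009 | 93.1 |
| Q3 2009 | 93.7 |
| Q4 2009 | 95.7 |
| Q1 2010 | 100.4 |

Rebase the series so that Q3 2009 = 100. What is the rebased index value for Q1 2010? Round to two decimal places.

Rebased(Q1 2010) = 100.4 / 93.7 × 100 = 107.1505

107.15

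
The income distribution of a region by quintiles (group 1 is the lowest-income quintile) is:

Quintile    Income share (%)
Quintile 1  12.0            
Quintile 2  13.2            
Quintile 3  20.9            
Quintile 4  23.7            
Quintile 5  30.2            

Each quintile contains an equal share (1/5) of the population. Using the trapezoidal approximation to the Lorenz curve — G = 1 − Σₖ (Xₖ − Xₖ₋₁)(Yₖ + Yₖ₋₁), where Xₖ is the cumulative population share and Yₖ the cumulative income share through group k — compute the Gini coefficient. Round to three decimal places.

0.188

Cumulative income shares Yₖ: 0.1200, 0.2520, 0.4610, 0.6980, 1.0000
Σ (Xₖ−Xₖ₋₁)(Yₖ+Yₖ₋₁) = (1/5)(0.1200+0.0000) + (1/5)(0.2520+0.1200) + (1/5)(0.4610+0.2520) + (1/5)(0.6980+0.4610) + (1/5)(1.0000+0.6980)
  = 0.0240 + 0.0744 + 0.1426 + 0.2318 + 0.3396 = 0.8124
G = 1 − 0.8124 = 0.1876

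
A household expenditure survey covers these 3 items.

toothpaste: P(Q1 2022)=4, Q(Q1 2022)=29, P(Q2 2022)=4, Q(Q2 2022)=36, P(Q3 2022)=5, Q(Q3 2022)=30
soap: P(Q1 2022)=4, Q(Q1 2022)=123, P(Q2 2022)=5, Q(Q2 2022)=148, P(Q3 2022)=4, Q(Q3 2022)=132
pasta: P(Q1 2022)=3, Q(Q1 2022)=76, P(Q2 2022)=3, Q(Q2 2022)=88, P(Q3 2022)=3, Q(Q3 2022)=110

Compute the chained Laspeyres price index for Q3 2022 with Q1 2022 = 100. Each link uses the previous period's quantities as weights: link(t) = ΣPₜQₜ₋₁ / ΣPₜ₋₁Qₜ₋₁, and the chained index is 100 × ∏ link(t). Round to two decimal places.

Link Q1 2022→Q2 2022:
ΣP(Q2 2022)Q(Q1 2022) = 4×29 + 5×123 + 3×76 = 116 + 615 + 228 = 959
ΣP(Q1 2022)Q(Q1 2022) = 4×29 + 4×123 + 3×76 = 116 + 492 + 228 = 836
link = 959/836 = 1.147129
Link Q2 2022→Q3 2022:
ΣP(Q3 2022)Q(Q2 2022) = 5×36 + 4×148 + 3×88 = 180 + 592 + 264 = 1036
ΣP(Q2 2022)Q(Q2 2022) = 4×36 + 5×148 + 3×88 = 144 + 740 + 264 = 1148
link = 1036/1148 = 0.902439
Chained index = 100 × 1.147129 × 0.902439 = 103.5214

103.52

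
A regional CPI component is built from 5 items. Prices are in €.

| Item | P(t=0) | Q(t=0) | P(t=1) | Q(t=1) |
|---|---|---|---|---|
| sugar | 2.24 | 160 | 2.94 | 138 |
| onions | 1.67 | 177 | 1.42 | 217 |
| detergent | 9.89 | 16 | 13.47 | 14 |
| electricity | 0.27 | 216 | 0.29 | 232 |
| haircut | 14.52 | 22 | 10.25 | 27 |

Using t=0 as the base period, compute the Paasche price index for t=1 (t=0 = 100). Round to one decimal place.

98.6

Paasche price index uses current-period quantities as weights.
ΣP(t=1)·Q(t=1) = 2.94×138 + 1.42×217 + 13.47×14 + 0.29×232 + 10.25×27 = 405.72 + 308.14 + 188.58 + 67.28 + 276.75 = 1246.47
ΣP(t=0)·Q(t=1) = 2.24×138 + 1.67×217 + 9.89×14 + 0.27×232 + 14.52×27 = 309.12 + 362.39 + 138.46 + 62.64 + 392.04 = 1264.65
Index = 1246.47 / 1264.65 × 100 = 98.5624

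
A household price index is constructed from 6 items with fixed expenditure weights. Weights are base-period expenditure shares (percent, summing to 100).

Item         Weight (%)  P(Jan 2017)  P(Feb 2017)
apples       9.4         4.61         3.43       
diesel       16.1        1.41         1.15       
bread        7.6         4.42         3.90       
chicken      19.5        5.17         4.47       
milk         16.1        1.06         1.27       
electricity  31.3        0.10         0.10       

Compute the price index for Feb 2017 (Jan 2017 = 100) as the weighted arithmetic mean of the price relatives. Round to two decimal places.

94.28

apples: 9.4 × (3.43/4.61) = 9.4 × 0.744035 = 6.9939
diesel: 16.1 × (1.15/1.41) = 16.1 × 0.815603 = 13.1312
bread: 7.6 × (3.90/4.42) = 7.6 × 0.882353 = 6.7059
chicken: 19.5 × (4.47/5.17) = 19.5 × 0.864603 = 16.8598
milk: 16.1 × (1.27/1.06) = 16.1 × 1.198113 = 19.2896
electricity: 31.3 × (0.10/0.10) = 31.3 × 1.000000 = 31.3000
Index = Σ wᵢ·(p₁ᵢ/p₀ᵢ) = 6.9939 + 13.1312 + 6.7059 + 16.8598 + 19.2896 + 31.3000 = 94.2804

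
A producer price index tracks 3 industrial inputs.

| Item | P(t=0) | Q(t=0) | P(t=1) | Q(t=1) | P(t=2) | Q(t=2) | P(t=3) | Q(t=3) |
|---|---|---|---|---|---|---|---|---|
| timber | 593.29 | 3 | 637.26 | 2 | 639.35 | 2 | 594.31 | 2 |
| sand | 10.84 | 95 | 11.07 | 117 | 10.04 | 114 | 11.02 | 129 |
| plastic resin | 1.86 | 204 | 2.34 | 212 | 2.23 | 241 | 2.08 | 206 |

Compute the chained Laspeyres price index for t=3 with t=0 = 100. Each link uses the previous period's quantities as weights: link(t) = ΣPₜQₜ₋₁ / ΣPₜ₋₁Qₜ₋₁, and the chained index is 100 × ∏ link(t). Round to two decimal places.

Link t=0→t=1:
ΣP(t=1)Q(t=0) = 637.26×3 + 11.07×95 + 2.34×204 = 1911.78 + 1051.65 + 477.36 = 3440.79
ΣP(t=0)Q(t=0) = 593.29×3 + 10.84×95 + 1.86×204 = 1779.87 + 1029.8 + 379.44 = 3189.11
link = 3440.79/3189.11 = 1.078919
Link t=1→t=2:
ΣP(t=2)Q(t=1) = 639.35×2 + 10.04×117 + 2.23×212 = 1278.7 + 1174.68 + 472.76 = 2926.14
ΣP(t=1)Q(t=1) = 637.26×2 + 11.07×117 + 2.34×212 = 1274.52 + 1295.19 + 496.08 = 3065.79
link = 2926.14/3065.79 = 0.954449
Link t=2→t=3:
ΣP(t=3)Q(t=2) = 594.31×2 + 11.02×114 + 2.08×241 = 1188.62 + 1256.28 + 501.28 = 2946.18
ΣP(t=2)Q(t=2) = 639.35×2 + 10.04×114 + 2.23×241 = 1278.7 + 1144.56 + 537.43 = 2960.69
link = 2946.18/2960.69 = 0.995099
Chained index = 100 × 1.078919 × 0.954449 × 0.995099 = 102.4726

102.47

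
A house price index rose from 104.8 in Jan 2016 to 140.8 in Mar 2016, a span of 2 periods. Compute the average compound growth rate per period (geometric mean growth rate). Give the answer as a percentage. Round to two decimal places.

Growth factor = (140.8/104.8)^(1/2) = (1.343511)^(1/2) = 1.159099
Growth rate = 1.159099 − 1 = 0.159099 = 15.9099%

15.91%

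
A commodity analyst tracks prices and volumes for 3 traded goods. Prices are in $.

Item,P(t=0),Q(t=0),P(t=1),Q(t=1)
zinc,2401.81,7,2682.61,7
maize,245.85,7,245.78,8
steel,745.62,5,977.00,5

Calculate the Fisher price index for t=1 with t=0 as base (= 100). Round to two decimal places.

113.95

Laspeyres component (base-period weights):
ΣP(t=1)Q(t=0) = 2682.61×7 + 245.78×7 + 977.00×5 = 18778.27 + 1720.46 + 4885 = 25383.73
ΣP(t=0)Q(t=0) = 2401.81×7 + 245.85×7 + 745.62×5 = 16812.67 + 1720.95 + 3728.1 = 22261.72
L = 25383.73 / 22261.72 × 100 = 114.0241
Paasche component (current-period weights):
ΣP(t=1)Q(t=1) = 2682.61×7 + 245.78×8 + 977.00×5 = 18778.27 + 1966.24 + 4885 = 25629.51
ΣP(t=0)Q(t=1) = 2401.81×7 + 245.85×8 + 745.62×5 = 16812.67 + 1966.8 + 3728.1 = 22507.57
P = 25629.51 / 22507.57 × 100 = 113.8706
Fisher = √(L × P) = √(114.0241 × 113.8706) = 113.9473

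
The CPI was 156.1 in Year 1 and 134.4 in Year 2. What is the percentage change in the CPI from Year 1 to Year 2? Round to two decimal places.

-13.90%

Change = (134.4 − 156.1) / 156.1 × 100
       = -21.7 / 156.1 × 100 = -13.9013%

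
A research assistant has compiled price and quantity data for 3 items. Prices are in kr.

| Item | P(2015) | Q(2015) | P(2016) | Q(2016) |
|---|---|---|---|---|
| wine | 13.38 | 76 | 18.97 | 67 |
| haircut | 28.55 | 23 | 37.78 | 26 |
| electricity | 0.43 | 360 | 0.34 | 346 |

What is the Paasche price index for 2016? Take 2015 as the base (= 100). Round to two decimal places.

132.64

Paasche price index uses current-period quantities as weights.
ΣP(2016)·Q(2016) = 18.97×67 + 37.78×26 + 0.34×346 = 1270.99 + 982.28 + 117.64 = 2370.91
ΣP(2015)·Q(2016) = 13.38×67 + 28.55×26 + 0.43×346 = 896.46 + 742.3 + 148.78 = 1787.54
Index = 2370.91 / 1787.54 × 100 = 132.6354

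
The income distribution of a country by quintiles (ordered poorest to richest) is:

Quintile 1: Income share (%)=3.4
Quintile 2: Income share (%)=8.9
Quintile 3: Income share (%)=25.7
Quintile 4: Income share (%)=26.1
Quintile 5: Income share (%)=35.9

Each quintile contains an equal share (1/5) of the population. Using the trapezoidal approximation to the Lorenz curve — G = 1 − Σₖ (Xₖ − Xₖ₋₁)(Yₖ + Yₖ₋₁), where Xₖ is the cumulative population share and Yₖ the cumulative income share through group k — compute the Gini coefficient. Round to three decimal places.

0.329

Cumulative income shares Yₖ: 0.0340, 0.1230, 0.3800, 0.6410, 1.0000
Σ (Xₖ−Xₖ₋₁)(Yₖ+Yₖ₋₁) = (1/5)(0.0340+0.0000) + (1/5)(0.1230+0.0340) + (1/5)(0.3800+0.1230) + (1/5)(0.6410+0.3800) + (1/5)(1.0000+0.6410)
  = 0.0068 + 0.0314 + 0.1006 + 0.2042 + 0.3282 = 0.6712
G = 1 − 0.6712 = 0.3288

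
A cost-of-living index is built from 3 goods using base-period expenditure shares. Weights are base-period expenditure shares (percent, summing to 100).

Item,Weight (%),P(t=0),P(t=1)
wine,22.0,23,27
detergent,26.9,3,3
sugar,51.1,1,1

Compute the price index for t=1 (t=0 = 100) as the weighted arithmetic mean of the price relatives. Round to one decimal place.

103.8

wine: 22.0 × (27/23) = 22.0 × 1.173913 = 25.8261
detergent: 26.9 × (3/3) = 26.9 × 1.000000 = 26.9000
sugar: 51.1 × (1/1) = 51.1 × 1.000000 = 51.1000
Index = Σ wᵢ·(p₁ᵢ/p₀ᵢ) = 25.8261 + 26.9000 + 51.1000 = 103.8261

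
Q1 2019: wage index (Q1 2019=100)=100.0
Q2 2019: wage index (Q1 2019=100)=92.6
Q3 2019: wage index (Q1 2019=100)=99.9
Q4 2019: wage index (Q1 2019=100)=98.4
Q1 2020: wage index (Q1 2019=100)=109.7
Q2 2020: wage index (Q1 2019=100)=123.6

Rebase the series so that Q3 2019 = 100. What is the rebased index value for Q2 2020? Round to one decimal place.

123.7

Rebased(Q2 2020) = 123.6 / 99.9 × 100 = 123.7237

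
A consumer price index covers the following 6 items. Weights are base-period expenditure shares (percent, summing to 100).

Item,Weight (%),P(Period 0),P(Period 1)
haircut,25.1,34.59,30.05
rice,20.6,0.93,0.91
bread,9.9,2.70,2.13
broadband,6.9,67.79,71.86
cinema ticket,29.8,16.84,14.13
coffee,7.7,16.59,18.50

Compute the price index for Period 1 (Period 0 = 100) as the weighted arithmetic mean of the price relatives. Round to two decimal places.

haircut: 25.1 × (30.05/34.59) = 25.1 × 0.868748 = 21.8056
rice: 20.6 × (0.91/0.93) = 20.6 × 0.978495 = 20.1570
bread: 9.9 × (2.13/2.70) = 9.9 × 0.788889 = 7.8100
broadband: 6.9 × (71.86/67.79) = 6.9 × 1.060038 = 7.3143
cinema ticket: 29.8 × (14.13/16.84) = 29.8 × 0.839074 = 25.0044
coffee: 7.7 × (18.50/16.59) = 7.7 × 1.115130 = 8.5865
Index = Σ wᵢ·(p₁ᵢ/p₀ᵢ) = 21.8056 + 20.1570 + 7.8100 + 7.3143 + 25.0044 + 8.5865 = 90.6777

90.68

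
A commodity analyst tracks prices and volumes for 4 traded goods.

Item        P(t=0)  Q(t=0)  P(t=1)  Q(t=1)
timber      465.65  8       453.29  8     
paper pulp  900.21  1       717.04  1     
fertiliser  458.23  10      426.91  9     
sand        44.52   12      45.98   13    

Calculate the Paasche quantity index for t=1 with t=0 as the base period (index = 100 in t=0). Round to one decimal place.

Paasche quantity index uses current-period prices as weights.
ΣP(t=1)·Q(t=1) = 453.29×8 + 717.04×1 + 426.91×9 + 45.98×13 = 3626.32 + 717.04 + 3842.19 + 597.74 = 8783.29
ΣP(t=1)·Q(t=0) = 453.29×8 + 717.04×1 + 426.91×10 + 45.98×12 = 3626.32 + 717.04 + 4269.1 + 551.76 = 9164.22
Index = 8783.29 / 9164.22 × 100 = 95.8433

95.8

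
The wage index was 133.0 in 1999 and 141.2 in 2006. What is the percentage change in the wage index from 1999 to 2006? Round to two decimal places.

6.17%

Change = (141.2 − 133.0) / 133.0 × 100
       = 8.2 / 133.0 × 100 = 6.1654%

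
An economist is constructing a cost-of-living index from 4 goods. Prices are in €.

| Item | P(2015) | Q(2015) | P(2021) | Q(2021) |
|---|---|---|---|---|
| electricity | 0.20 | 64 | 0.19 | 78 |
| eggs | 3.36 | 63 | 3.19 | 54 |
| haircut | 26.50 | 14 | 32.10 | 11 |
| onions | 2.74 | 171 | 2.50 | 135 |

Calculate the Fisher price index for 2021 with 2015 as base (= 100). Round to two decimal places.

102.34

Laspeyres component (base-period weights):
ΣP(2021)Q(2015) = 0.19×64 + 3.19×63 + 32.10×14 + 2.50×171 = 12.16 + 200.97 + 449.4 + 427.5 = 1090.03
ΣP(2015)Q(2015) = 0.20×64 + 3.36×63 + 26.50×14 + 2.74×171 = 12.8 + 211.68 + 371 + 468.54 = 1064.02
L = 1090.03 / 1064.02 × 100 = 102.4445
Paasche component (current-period weights):
ΣP(2021)Q(2021) = 0.19×78 + 3.19×54 + 32.10×11 + 2.50×135 = 14.82 + 172.26 + 353.1 + 337.5 = 877.68
ΣP(2015)Q(2021) = 0.20×78 + 3.36×54 + 26.50×11 + 2.74×135 = 15.6 + 181.44 + 291.5 + 369.9 = 858.44
P = 877.68 / 858.44 × 100 = 102.2413
Fisher = √(L × P) = √(102.4445 × 102.2413) = 102.3428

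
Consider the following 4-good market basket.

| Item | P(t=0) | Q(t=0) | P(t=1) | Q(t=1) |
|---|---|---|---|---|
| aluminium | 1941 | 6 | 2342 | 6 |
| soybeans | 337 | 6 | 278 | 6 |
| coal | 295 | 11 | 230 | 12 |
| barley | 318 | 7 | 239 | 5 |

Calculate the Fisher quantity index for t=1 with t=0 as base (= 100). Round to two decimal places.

Laspeyres component (base-period weights):
ΣP(t=0)Q(t=1) = 1941×6 + 337×6 + 295×12 + 318×5 = 11646 + 2022 + 3540 + 1590 = 18798
ΣP(t=0)Q(t=0) = 1941×6 + 337×6 + 295×11 + 318×7 = 11646 + 2022 + 3245 + 2226 = 19139
L = 18798 / 19139 × 100 = 98.2183
Paasche component (current-period weights):
ΣP(t=1)Q(t=1) = 2342×6 + 278×6 + 230×12 + 239×5 = 14052 + 1668 + 2760 + 1195 = 19675
ΣP(t=1)Q(t=0) = 2342×6 + 278×6 + 230×11 + 239×7 = 14052 + 1668 + 2530 + 1673 = 19923
P = 19675 / 19923 × 100 = 98.7552
Fisher = √(L × P) = √(98.2183 × 98.7552) = 98.4864

98.49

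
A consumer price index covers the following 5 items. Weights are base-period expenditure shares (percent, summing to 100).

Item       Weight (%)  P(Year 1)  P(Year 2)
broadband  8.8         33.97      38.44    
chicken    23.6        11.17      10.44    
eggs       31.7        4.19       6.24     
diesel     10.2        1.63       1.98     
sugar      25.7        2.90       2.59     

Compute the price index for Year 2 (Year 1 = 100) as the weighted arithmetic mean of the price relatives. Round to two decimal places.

broadband: 8.8 × (38.44/33.97) = 8.8 × 1.131587 = 9.9580
chicken: 23.6 × (10.44/11.17) = 23.6 × 0.934646 = 22.0577
eggs: 31.7 × (6.24/4.19) = 31.7 × 1.489260 = 47.2095
diesel: 10.2 × (1.98/1.63) = 10.2 × 1.214724 = 12.3902
sugar: 25.7 × (2.59/2.90) = 25.7 × 0.893103 = 22.9528
Index = Σ wᵢ·(p₁ᵢ/p₀ᵢ) = 9.9580 + 22.0577 + 47.2095 + 12.3902 + 22.9528 = 114.5681

114.57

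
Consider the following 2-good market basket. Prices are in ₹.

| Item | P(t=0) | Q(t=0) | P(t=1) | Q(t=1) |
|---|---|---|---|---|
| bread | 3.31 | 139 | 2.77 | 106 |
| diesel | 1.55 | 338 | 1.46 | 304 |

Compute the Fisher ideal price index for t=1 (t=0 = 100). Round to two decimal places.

89.49

Laspeyres component (base-period weights):
ΣP(t=1)Q(t=0) = 2.77×139 + 1.46×338 = 385.03 + 493.48 = 878.51
ΣP(t=0)Q(t=0) = 3.31×139 + 1.55×338 = 460.09 + 523.9 = 983.99
L = 878.51 / 983.99 × 100 = 89.2804
Paasche component (current-period weights):
ΣP(t=1)Q(t=1) = 2.77×106 + 1.46×304 = 293.62 + 443.84 = 737.46
ΣP(t=0)Q(t=1) = 3.31×106 + 1.55×304 = 350.86 + 471.2 = 822.06
P = 737.46 / 822.06 × 100 = 89.7088
Fisher = √(L × P) = √(89.2804 × 89.7088) = 89.4943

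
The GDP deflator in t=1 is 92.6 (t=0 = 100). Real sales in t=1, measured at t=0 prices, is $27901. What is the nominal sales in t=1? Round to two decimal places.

25836.33

Nominal = Real × (Index/100) = 27901 × (92.6/100)
        = 27901 × 0.926 = 25836.3260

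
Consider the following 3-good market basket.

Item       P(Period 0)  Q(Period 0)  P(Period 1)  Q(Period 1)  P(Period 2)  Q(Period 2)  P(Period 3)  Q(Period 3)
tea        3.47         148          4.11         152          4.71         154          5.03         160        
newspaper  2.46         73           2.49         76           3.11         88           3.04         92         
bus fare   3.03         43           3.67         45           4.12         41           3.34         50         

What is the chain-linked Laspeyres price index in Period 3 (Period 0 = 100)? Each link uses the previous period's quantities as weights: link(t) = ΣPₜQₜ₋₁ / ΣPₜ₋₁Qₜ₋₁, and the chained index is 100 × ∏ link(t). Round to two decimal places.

135.03

Link Period 0→Period 1:
ΣP(Period 1)Q(Period 0) = 4.11×148 + 2.49×73 + 3.67×43 = 608.28 + 181.77 + 157.81 = 947.86
ΣP(Period 0)Q(Period 0) = 3.47×148 + 2.46×73 + 3.03×43 = 513.56 + 179.58 + 130.29 = 823.43
link = 947.86/823.43 = 1.151112
Link Period 1→Period 2:
ΣP(Period 2)Q(Period 1) = 4.71×152 + 3.11×76 + 4.12×45 = 715.92 + 236.36 + 185.4 = 1137.68
ΣP(Period 1)Q(Period 1) = 4.11×152 + 2.49×76 + 3.67×45 = 624.72 + 189.24 + 165.15 = 979.11
link = 1137.68/979.11 = 1.161953
Link Period 2→Period 3:
ΣP(Period 3)Q(Period 2) = 5.03×154 + 3.04×88 + 3.34×41 = 774.62 + 267.52 + 136.94 = 1179.08
ΣP(Period 2)Q(Period 2) = 4.71×154 + 3.11×88 + 4.12×41 = 725.34 + 273.68 + 168.92 = 1167.94
link = 1179.08/1167.94 = 1.009538
Chained index = 100 × 1.151112 × 1.161953 × 1.009538 = 135.0296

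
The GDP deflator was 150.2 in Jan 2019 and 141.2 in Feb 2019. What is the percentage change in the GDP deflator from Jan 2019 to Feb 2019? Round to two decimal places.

Change = (141.2 − 150.2) / 150.2 × 100
       = -9.0 / 150.2 × 100 = -5.9920%

-5.99%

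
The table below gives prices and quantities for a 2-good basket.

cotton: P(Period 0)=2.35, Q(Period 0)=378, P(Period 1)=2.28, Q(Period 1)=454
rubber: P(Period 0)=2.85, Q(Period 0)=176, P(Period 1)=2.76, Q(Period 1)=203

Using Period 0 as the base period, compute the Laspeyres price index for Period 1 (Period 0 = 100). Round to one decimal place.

Laspeyres price index uses base-period quantities as weights.
ΣP(Period 1)·Q(Period 0) = 2.28×378 + 2.76×176 = 861.84 + 485.76 = 1347.6
ΣP(Period 0)·Q(Period 0) = 2.35×378 + 2.85×176 = 888.3 + 501.6 = 1389.9
Index = 1347.6 / 1389.9 × 100 = 96.9566

97.0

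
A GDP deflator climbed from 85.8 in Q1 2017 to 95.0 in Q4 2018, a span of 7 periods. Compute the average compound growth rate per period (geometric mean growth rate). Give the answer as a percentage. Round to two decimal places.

Growth factor = (95.0/85.8)^(1/7) = (1.107226)^(1/7) = 1.014658
Growth rate = 1.014658 − 1 = 0.014658 = 1.4658%

1.47%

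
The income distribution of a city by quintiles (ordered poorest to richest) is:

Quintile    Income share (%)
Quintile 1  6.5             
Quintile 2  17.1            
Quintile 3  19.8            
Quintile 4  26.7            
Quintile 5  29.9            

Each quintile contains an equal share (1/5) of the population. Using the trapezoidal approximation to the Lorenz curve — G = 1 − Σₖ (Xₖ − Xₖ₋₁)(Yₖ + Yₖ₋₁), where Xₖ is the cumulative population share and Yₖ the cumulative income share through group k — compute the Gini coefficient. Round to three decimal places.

Cumulative income shares Yₖ: 0.0650, 0.2360, 0.4340, 0.7010, 1.0000
Σ (Xₖ−Xₖ₋₁)(Yₖ+Yₖ₋₁) = (1/5)(0.0650+0.0000) + (1/5)(0.2360+0.0650) + (1/5)(0.4340+0.2360) + (1/5)(0.7010+0.4340) + (1/5)(1.0000+0.7010)
  = 0.0130 + 0.0602 + 0.1340 + 0.2270 + 0.3402 = 0.7744
G = 1 − 0.7744 = 0.2256

0.226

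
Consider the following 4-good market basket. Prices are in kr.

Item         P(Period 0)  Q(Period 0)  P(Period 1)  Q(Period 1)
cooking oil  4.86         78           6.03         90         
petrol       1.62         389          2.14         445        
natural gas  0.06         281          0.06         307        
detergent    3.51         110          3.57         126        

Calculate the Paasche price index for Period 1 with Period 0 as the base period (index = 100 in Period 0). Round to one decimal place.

Paasche price index uses current-period quantities as weights.
ΣP(Period 1)·Q(Period 1) = 6.03×90 + 2.14×445 + 0.06×307 + 3.57×126 = 542.7 + 952.3 + 18.42 + 449.82 = 1963.24
ΣP(Period 0)·Q(Period 1) = 4.86×90 + 1.62×445 + 0.06×307 + 3.51×126 = 437.4 + 720.9 + 18.42 + 442.26 = 1618.98
Index = 1963.24 / 1618.98 × 100 = 121.2640

121.3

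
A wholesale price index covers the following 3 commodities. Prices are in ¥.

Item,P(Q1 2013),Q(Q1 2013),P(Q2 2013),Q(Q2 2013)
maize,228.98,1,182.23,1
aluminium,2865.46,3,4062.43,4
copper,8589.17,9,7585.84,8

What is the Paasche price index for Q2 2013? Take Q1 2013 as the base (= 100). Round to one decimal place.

95.9

Paasche price index uses current-period quantities as weights.
ΣP(Q2 2013)·Q(Q2 2013) = 182.23×1 + 4062.43×4 + 7585.84×8 = 182.23 + 16249.72 + 60686.72 = 77118.67
ΣP(Q1 2013)·Q(Q2 2013) = 228.98×1 + 2865.46×4 + 8589.17×8 = 228.98 + 11461.84 + 68713.36 = 80404.18
Index = 77118.67 / 80404.18 × 100 = 95.9138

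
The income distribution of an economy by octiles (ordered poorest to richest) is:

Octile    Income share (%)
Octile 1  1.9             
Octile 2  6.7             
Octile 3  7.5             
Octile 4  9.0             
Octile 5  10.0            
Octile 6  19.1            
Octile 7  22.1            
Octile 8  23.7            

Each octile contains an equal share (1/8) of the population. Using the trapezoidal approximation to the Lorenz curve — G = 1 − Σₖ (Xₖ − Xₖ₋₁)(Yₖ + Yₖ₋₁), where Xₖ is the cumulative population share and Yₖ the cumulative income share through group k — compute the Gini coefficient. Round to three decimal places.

Cumulative income shares Yₖ: 0.0190, 0.0860, 0.1610, 0.2510, 0.3510, 0.5420, 0.7630, 1.0000
Σ (Xₖ−Xₖ₋₁)(Yₖ+Yₖ₋₁) = (1/8)(0.0190+0.0000) + (1/8)(0.0860+0.0190) + (1/8)(0.1610+0.0860) + (1/8)(0.2510+0.1610) + (1/8)(0.3510+0.2510) + (1/8)(0.5420+0.3510) + (1/8)(0.7630+0.5420) + (1/8)(1.0000+0.7630)
  = 0.0024 + 0.0131 + 0.0309 + 0.0515 + 0.0752 + 0.1116 + 0.1631 + 0.2204 = 0.6683
G = 1 − 0.6683 = 0.3317

0.332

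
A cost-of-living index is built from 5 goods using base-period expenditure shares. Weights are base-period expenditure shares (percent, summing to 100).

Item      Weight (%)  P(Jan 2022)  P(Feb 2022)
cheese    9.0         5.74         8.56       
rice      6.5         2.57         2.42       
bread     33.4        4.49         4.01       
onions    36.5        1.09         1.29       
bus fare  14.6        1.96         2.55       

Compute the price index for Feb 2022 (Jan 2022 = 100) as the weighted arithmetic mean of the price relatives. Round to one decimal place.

111.6

cheese: 9.0 × (8.56/5.74) = 9.0 × 1.491289 = 13.4216
rice: 6.5 × (2.42/2.57) = 6.5 × 0.941634 = 6.1206
bread: 33.4 × (4.01/4.49) = 33.4 × 0.893096 = 29.8294
onions: 36.5 × (1.29/1.09) = 36.5 × 1.183486 = 43.1972
bus fare: 14.6 × (2.55/1.96) = 14.6 × 1.301020 = 18.9949
Index = Σ wᵢ·(p₁ᵢ/p₀ᵢ) = 13.4216 + 6.1206 + 29.8294 + 43.1972 + 18.9949 = 111.5638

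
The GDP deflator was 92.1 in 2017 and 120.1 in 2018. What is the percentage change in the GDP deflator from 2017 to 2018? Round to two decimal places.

30.40%

Change = (120.1 − 92.1) / 92.1 × 100
       = 28.0 / 92.1 × 100 = 30.4017%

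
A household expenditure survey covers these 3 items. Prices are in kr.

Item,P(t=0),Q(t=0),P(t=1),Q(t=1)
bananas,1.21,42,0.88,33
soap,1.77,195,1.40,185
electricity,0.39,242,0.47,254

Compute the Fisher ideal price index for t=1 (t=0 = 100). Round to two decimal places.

86.88

Laspeyres component (base-period weights):
ΣP(t=1)Q(t=0) = 0.88×42 + 1.40×195 + 0.47×242 = 36.96 + 273 + 113.74 = 423.7
ΣP(t=0)Q(t=0) = 1.21×42 + 1.77×195 + 0.39×242 = 50.82 + 345.15 + 94.38 = 490.35
L = 423.7 / 490.35 × 100 = 86.4077
Paasche component (current-period weights):
ΣP(t=1)Q(t=1) = 0.88×33 + 1.40×185 + 0.47×254 = 29.04 + 259 + 119.38 = 407.42
ΣP(t=0)Q(t=1) = 1.21×33 + 1.77×185 + 0.39×254 = 39.93 + 327.45 + 99.06 = 466.44
P = 407.42 / 466.44 × 100 = 87.3467
Fisher = √(L × P) = √(86.4077 × 87.3467) = 86.8759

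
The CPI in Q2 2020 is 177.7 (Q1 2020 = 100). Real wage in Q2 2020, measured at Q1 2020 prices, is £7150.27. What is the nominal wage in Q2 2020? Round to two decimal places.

Nominal = Real × (Index/100) = 7150.27 × (177.7/100)
        = 7150.27 × 1.777 = 12706.0298

12706.03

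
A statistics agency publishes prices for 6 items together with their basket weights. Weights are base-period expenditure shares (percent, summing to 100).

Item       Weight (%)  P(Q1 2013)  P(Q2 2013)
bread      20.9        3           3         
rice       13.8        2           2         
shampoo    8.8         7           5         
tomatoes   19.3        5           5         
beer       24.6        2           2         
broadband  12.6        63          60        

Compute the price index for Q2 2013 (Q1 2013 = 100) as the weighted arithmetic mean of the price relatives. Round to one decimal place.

96.9

bread: 20.9 × (3/3) = 20.9 × 1.000000 = 20.9000
rice: 13.8 × (2/2) = 13.8 × 1.000000 = 13.8000
shampoo: 8.8 × (5/7) = 8.8 × 0.714286 = 6.2857
tomatoes: 19.3 × (5/5) = 19.3 × 1.000000 = 19.3000
beer: 24.6 × (2/2) = 24.6 × 1.000000 = 24.6000
broadband: 12.6 × (60/63) = 12.6 × 0.952381 = 12.0000
Index = Σ wᵢ·(p₁ᵢ/p₀ᵢ) = 20.9000 + 13.8000 + 6.2857 + 19.3000 + 24.6000 + 12.0000 = 96.8857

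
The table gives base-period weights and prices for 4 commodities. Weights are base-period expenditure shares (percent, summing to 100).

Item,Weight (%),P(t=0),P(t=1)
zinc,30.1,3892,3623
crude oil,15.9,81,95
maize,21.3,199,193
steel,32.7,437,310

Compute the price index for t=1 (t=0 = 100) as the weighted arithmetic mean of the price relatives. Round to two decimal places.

90.52

zinc: 30.1 × (3623/3892) = 30.1 × 0.930884 = 28.0196
crude oil: 15.9 × (95/81) = 15.9 × 1.172840 = 18.6481
maize: 21.3 × (193/199) = 21.3 × 0.969849 = 20.6578
steel: 32.7 × (310/437) = 32.7 × 0.709382 = 23.1968
Index = Σ wᵢ·(p₁ᵢ/p₀ᵢ) = 28.0196 + 18.6481 + 20.6578 + 23.1968 = 90.5223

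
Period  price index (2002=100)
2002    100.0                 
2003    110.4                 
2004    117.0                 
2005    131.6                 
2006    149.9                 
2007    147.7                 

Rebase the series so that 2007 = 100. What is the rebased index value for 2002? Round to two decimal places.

67.70

Rebased(2002) = 100.0 / 147.7 × 100 = 67.7048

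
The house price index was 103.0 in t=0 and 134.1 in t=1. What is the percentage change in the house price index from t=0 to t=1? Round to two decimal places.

30.19%

Change = (134.1 − 103.0) / 103.0 × 100
       = 31.1 / 103.0 × 100 = 30.1942%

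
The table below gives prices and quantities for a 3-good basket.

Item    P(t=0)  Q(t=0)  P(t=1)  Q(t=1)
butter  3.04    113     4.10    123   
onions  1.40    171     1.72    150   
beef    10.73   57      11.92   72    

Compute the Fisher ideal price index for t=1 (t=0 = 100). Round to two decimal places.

Laspeyres component (base-period weights):
ΣP(t=1)Q(t=0) = 4.10×113 + 1.72×171 + 11.92×57 = 463.3 + 294.12 + 679.44 = 1436.86
ΣP(t=0)Q(t=0) = 3.04×113 + 1.40×171 + 10.73×57 = 343.52 + 239.4 + 611.61 = 1194.53
L = 1436.86 / 1194.53 × 100 = 120.2866
Paasche component (current-period weights):
ΣP(t=1)Q(t=1) = 4.10×123 + 1.72×150 + 11.92×72 = 504.3 + 258 + 858.24 = 1620.54
ΣP(t=0)Q(t=1) = 3.04×123 + 1.40×150 + 10.73×72 = 373.92 + 210 + 772.56 = 1356.48
P = 1620.54 / 1356.48 × 100 = 119.4666
Fisher = √(L × P) = √(120.2866 × 119.4666) = 119.8759

119.88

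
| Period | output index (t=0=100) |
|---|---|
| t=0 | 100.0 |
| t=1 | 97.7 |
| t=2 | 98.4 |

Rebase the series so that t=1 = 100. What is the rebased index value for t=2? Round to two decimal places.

Rebased(t=2) = 98.4 / 97.7 × 100 = 100.7165

100.72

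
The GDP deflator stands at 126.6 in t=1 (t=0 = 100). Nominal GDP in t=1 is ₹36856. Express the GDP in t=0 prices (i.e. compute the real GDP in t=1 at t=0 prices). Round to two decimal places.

Real = Nominal ÷ (Index/100) = 36856 ÷ (126.6/100)
     = 36856 ÷ 1.266 = 29112.1643

29112.16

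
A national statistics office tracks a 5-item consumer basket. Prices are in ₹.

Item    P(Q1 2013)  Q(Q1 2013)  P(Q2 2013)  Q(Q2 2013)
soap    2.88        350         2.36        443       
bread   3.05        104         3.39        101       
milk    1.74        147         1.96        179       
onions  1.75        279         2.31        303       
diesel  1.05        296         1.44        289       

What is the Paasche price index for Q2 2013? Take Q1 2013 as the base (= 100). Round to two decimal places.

104.61

Paasche price index uses current-period quantities as weights.
ΣP(Q2 2013)·Q(Q2 2013) = 2.36×443 + 3.39×101 + 1.96×179 + 2.31×303 + 1.44×289 = 1045.48 + 342.39 + 350.84 + 699.93 + 416.16 = 2854.8
ΣP(Q1 2013)·Q(Q2 2013) = 2.88×443 + 3.05×101 + 1.74×179 + 1.75×303 + 1.05×289 = 1275.84 + 308.05 + 311.46 + 530.25 + 303.45 = 2729.05
Index = 2854.8 / 2729.05 × 100 = 104.6078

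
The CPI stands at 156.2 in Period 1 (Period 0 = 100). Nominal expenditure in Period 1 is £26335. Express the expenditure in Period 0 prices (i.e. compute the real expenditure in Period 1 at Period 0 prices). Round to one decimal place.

Real = Nominal ÷ (Index/100) = 26335 ÷ (156.2/100)
     = 26335 ÷ 1.562 = 16859.7951

16859.8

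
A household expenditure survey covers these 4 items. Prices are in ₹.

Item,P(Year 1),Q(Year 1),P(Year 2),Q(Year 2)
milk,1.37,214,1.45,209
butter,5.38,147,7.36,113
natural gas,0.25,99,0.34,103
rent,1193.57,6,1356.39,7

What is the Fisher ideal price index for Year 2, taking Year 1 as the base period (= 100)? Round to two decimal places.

115.31

Laspeyres component (base-period weights):
ΣP(Year 2)Q(Year 1) = 1.45×214 + 7.36×147 + 0.34×99 + 1356.39×6 = 310.3 + 1081.92 + 33.66 + 8138.34 = 9564.22
ΣP(Year 1)Q(Year 1) = 1.37×214 + 5.38×147 + 0.25×99 + 1193.57×6 = 293.18 + 790.86 + 24.75 + 7161.42 = 8270.21
L = 9564.22 / 8270.21 × 100 = 115.6466
Paasche component (current-period weights):
ΣP(Year 2)Q(Year 2) = 1.45×209 + 7.36×113 + 0.34×103 + 1356.39×7 = 303.05 + 831.68 + 35.02 + 9494.73 = 10664.48
ΣP(Year 1)Q(Year 2) = 1.37×209 + 5.38×113 + 0.25×103 + 1193.57×7 = 286.33 + 607.94 + 25.75 + 8354.99 = 9275.01
P = 10664.48 / 9275.01 × 100 = 114.9808
Fisher = √(L × P) = √(115.6466 × 114.9808) = 115.3132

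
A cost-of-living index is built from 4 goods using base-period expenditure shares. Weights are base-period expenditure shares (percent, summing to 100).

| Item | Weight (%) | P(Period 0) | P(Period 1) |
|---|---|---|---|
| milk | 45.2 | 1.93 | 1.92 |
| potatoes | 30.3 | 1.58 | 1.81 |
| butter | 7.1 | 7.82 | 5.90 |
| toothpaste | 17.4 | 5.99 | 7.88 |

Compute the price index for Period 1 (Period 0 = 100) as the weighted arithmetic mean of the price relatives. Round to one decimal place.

107.9

milk: 45.2 × (1.92/1.93) = 45.2 × 0.994819 = 44.9658
potatoes: 30.3 × (1.81/1.58) = 30.3 × 1.145570 = 34.7108
butter: 7.1 × (5.90/7.82) = 7.1 × 0.754476 = 5.3568
toothpaste: 17.4 × (7.88/5.99) = 17.4 × 1.315526 = 22.8902
Index = Σ wᵢ·(p₁ᵢ/p₀ᵢ) = 44.9658 + 34.7108 + 5.3568 + 22.8902 = 107.9235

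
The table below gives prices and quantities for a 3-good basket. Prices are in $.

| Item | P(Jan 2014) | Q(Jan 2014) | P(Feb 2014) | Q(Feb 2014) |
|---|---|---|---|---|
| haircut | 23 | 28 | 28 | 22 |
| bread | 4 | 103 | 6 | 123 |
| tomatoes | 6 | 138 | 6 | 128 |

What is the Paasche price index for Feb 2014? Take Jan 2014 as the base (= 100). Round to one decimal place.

Paasche price index uses current-period quantities as weights.
ΣP(Feb 2014)·Q(Feb 2014) = 28×22 + 6×123 + 6×128 = 616 + 738 + 768 = 2122
ΣP(Jan 2014)·Q(Feb 2014) = 23×22 + 4×123 + 6×128 = 506 + 492 + 768 = 1766
Index = 2122 / 1766 × 100 = 120.1586

120.2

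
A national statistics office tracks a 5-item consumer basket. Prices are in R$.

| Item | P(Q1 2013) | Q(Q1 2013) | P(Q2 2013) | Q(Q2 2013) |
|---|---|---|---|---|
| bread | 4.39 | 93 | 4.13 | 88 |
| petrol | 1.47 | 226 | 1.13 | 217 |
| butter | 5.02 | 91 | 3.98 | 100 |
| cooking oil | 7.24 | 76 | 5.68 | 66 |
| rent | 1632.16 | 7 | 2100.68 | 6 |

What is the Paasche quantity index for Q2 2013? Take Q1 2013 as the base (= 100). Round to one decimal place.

Paasche quantity index uses current-period prices as weights.
ΣP(Q2 2013)·Q(Q2 2013) = 4.13×88 + 1.13×217 + 3.98×100 + 5.68×66 + 2100.68×6 = 363.44 + 245.21 + 398 + 374.88 + 12604.08 = 13985.61
ΣP(Q2 2013)·Q(Q1 2013) = 4.13×93 + 1.13×226 + 3.98×91 + 5.68×76 + 2100.68×7 = 384.09 + 255.38 + 362.18 + 431.68 + 14704.76 = 16138.09
Index = 13985.61 / 16138.09 × 100 = 86.6621

86.7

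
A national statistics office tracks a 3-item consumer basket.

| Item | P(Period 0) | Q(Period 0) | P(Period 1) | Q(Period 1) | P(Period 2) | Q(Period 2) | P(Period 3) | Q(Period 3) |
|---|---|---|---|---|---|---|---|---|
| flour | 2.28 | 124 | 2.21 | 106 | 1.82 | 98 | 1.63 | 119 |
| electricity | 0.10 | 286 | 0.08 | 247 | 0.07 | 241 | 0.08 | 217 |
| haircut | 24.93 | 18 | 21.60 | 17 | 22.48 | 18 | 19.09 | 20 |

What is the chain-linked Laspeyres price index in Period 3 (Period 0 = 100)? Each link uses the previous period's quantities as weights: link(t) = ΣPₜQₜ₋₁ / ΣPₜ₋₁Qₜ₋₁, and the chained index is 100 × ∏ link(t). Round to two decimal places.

Link Period 0→Period 1:
ΣP(Period 1)Q(Period 0) = 2.21×124 + 0.08×286 + 21.60×18 = 274.04 + 22.88 + 388.8 = 685.72
ΣP(Period 0)Q(Period 0) = 2.28×124 + 0.10×286 + 24.93×18 = 282.72 + 28.6 + 448.74 = 760.06
link = 685.72/760.06 = 0.902192
Link Period 1→Period 2:
ΣP(Period 2)Q(Period 1) = 1.82×106 + 0.07×247 + 22.48×17 = 192.92 + 17.29 + 382.16 = 592.37
ΣP(Period 1)Q(Period 1) = 2.21×106 + 0.08×247 + 21.60×17 = 234.26 + 19.76 + 367.2 = 621.22
link = 592.37/621.22 = 0.953559
Link Period 2→Period 3:
ΣP(Period 3)Q(Period 2) = 1.63×98 + 0.08×241 + 19.09×18 = 159.74 + 19.28 + 343.62 = 522.64
ΣP(Period 2)Q(Period 2) = 1.82×98 + 0.07×241 + 22.48×18 = 178.36 + 16.87 + 404.64 = 599.87
link = 522.64/599.87 = 0.871255
Chained index = 100 × 0.902192 × 0.953559 × 0.871255 = 74.9535

74.95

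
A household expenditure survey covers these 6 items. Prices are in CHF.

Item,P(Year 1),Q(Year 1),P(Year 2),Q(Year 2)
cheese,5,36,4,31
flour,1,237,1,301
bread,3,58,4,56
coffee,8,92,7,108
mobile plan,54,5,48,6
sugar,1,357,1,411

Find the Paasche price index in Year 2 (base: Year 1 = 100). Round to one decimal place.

Paasche price index uses current-period quantities as weights.
ΣP(Year 2)·Q(Year 2) = 4×31 + 1×301 + 4×56 + 7×108 + 48×6 + 1×411 = 124 + 301 + 224 + 756 + 288 + 411 = 2104
ΣP(Year 1)·Q(Year 2) = 5×31 + 1×301 + 3×56 + 8×108 + 54×6 + 1×411 = 155 + 301 + 168 + 864 + 324 + 411 = 2223
Index = 2104 / 2223 × 100 = 94.6469

94.6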